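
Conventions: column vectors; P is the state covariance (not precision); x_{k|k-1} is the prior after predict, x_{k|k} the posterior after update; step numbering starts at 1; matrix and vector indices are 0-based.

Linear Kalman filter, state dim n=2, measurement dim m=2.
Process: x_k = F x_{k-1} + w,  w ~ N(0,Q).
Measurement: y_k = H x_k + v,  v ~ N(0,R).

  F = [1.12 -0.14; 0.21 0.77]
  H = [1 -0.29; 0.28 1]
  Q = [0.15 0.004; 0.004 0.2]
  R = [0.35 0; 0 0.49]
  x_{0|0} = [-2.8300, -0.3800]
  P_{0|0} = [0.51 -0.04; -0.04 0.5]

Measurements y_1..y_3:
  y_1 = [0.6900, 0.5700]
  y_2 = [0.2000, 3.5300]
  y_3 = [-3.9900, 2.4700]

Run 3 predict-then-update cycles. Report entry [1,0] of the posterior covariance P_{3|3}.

step 1: x^-=[-3.1164, -0.8869]  P^-=[0.8121 0.0367; 0.0367 0.5060]  S=[1.1833 0.1144; 0.1144 1.0802]  K=[0.6604 0.1746; -0.1406 0.4928]  nu=[3.5492, 2.3295]  x^+=[-0.3659, -0.2379]  P^+=[0.2367 0.0193; 0.0193 0.2361]
step 2: x^-=[-0.3765, -0.2600]  P^-=[0.4455 0.0503; 0.0503 0.3566]  S=[0.7964 0.0675; 0.0675 0.9097]  K=[0.5282 0.1532; -0.1019 0.4151]  nu=[0.5011, 3.8954]  x^+=[0.4849, 1.3058]  P^+=[0.1911 0.0216; 0.0216 0.1974]
step 3: x^-=[0.3603, 1.1073]  P^-=[0.3868 0.0456; 0.0456 0.3324]  S=[0.7383 0.0538; 0.0538 0.8783]  K=[0.4954 0.1449; -0.0979 0.3990]  nu=[-4.0292, 1.2618]  x^+=[-1.4531, 2.0051]  P^+=[0.1794 0.0208; 0.0208 0.1897]

P_post[1,0] = 0.0208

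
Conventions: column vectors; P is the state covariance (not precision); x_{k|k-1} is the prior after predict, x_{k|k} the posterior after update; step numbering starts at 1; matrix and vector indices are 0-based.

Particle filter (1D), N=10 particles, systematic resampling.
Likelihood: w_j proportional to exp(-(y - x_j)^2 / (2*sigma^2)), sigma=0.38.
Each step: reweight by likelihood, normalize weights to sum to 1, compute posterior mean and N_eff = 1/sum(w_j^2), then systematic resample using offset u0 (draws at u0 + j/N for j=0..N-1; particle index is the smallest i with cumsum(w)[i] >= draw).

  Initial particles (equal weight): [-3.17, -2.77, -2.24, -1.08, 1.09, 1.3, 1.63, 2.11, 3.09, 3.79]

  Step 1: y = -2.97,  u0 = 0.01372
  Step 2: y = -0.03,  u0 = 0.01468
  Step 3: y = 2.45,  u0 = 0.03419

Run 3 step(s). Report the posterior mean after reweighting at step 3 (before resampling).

post_mean = -2.7700

step 1: w=[0.4584, 0.4584, 0.0832, 0.0000, 0.0000, 0.0000, 0.0000, 0.0000, 0.0000, 0.0000]  mean=-2.9093  Neff=2.3409  idx=[0, 0, 0, 0, 0, 1, 1, 1, 1, 1]
step 2: w=[0.0001, 0.0001, 0.0001, 0.0001, 0.0001, 0.1999, 0.1999, 0.1999, 0.1999, 0.1999]  mean=-2.7701  Neff=5.0029  idx=[5, 5, 6, 6, 7, 7, 8, 8, 9, 9]
step 3: w=[0.1000, 0.1000, 0.1000, 0.1000, 0.1000, 0.1000, 0.1000, 0.1000, 0.1000, 0.1000]  mean=-2.7700  Neff=10.0000  idx=[0, 1, 2, 3, 4, 5, 6, 7, 8, 9]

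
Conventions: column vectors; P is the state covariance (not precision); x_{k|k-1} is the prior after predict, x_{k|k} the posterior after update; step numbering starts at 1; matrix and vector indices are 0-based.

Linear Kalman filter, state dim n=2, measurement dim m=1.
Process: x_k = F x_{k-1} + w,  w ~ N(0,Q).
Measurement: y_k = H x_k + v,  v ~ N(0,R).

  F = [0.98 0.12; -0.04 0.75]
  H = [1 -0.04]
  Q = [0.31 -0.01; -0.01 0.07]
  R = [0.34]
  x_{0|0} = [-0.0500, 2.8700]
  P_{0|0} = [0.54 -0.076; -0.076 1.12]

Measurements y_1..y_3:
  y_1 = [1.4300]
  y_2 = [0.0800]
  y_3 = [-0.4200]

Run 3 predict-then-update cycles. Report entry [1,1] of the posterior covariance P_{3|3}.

step 1: x^-=[0.2954, 2.1545]  P^-=[0.8269 0.0141; 0.0141 0.7054]  S=[1.1669]  K=[0.7081; -0.0121]  nu=[1.2208]  x^+=[1.1599, 2.1398]  P^+=[0.2417 0.0241; 0.0241 0.7053]
step 2: x^-=[1.3935, 1.5584]  P^-=[0.5580 0.0616; 0.0616 0.4656]  S=[0.8938]  K=[0.6215; 0.0481]  nu=[-1.2511]  x^+=[0.6159, 1.4983]  P^+=[0.2127 0.0349; 0.0349 0.4636]
step 3: x^-=[0.7833, 1.0991]  P^-=[0.5292 0.0489; 0.0489 0.3290]  S=[0.8658]  K=[0.6089; 0.0412]  nu=[-1.1594]  x^+=[0.0773, 1.0513]  P^+=[0.2081 0.0271; 0.0271 0.3275]

P_post[1,1] = 0.3275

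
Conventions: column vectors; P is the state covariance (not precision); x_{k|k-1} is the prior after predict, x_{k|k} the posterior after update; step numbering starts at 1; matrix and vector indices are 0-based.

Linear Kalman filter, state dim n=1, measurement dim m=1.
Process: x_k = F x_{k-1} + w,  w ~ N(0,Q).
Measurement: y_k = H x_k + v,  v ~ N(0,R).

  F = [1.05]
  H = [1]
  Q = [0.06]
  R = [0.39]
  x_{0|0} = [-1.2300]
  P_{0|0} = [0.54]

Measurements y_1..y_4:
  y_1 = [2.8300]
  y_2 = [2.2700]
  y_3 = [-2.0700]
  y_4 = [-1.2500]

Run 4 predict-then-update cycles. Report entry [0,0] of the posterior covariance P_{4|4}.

P_post[0,0] = 0.1450

step 1: x^-=[-1.2915]  P^-=[0.6554]  S=[1.0454]  K=[0.6269]  nu=[4.1215]  x^+=[1.2923]  P^+=[0.2445]
step 2: x^-=[1.3570]  P^-=[0.3296]  S=[0.7196]  K=[0.4580]  nu=[0.9130]  x^+=[1.7751]  P^+=[0.1786]
step 3: x^-=[1.8639]  P^-=[0.2569]  S=[0.6469]  K=[0.3972]  nu=[-3.9339]  x^+=[0.3015]  P^+=[0.1549]
step 4: x^-=[0.3166]  P^-=[0.2308]  S=[0.6208]  K=[0.3717]  nu=[-1.5666]  x^+=[-0.2658]  P^+=[0.1450]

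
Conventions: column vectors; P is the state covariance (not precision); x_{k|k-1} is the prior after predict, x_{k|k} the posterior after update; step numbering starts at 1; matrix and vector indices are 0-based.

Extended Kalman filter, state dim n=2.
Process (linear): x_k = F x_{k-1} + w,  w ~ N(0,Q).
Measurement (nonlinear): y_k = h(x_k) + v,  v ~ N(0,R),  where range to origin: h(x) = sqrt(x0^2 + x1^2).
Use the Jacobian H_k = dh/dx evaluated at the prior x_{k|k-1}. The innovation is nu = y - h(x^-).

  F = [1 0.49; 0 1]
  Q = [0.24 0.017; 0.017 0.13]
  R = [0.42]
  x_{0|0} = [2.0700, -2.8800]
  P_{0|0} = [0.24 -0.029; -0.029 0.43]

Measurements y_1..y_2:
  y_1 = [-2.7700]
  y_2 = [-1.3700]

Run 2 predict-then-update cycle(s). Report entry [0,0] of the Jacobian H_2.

H_jac[0,0] = 0.9671

step 1: x^-=[0.6588, -2.8800]  P^-=[0.5548 0.1987; 0.1987 0.5600]  H_jac=[0.2230 -0.9748]  S=[0.8934]  K=[-0.0783; -0.5615]  nu=[-5.7244]  x^+=[1.1072, 0.3341]  P^+=[0.5493 0.1594; 0.1594 0.2784]
step 2: x^-=[1.2709, 0.3341]  P^-=[1.0124 0.3128; 0.3128 0.4084]  H_jac=[0.9671 0.2542]  S=[1.5472]  K=[0.6843; 0.2626]  nu=[-2.6841]  x^+=[-0.5657, -0.3709]  P^+=[0.2880 0.0348; 0.0348 0.3016]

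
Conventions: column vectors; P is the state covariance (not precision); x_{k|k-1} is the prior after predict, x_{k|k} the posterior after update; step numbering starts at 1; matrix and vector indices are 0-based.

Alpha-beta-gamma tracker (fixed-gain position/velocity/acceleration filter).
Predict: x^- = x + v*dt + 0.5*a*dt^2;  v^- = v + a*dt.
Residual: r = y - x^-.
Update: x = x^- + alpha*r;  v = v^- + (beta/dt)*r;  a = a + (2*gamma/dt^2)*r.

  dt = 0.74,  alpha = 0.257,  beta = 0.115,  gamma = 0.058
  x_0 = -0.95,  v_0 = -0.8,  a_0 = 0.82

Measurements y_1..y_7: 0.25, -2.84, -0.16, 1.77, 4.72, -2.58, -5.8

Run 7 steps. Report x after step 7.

step 1: x_pred=-1.3175  r=1.5675  x^+=-0.9146  v^+=0.0504  a^+=1.1520
step 2: x_pred=-0.5619  r=-2.2781  x^+=-1.1474  v^+=0.5489  a^+=0.6695
step 3: x_pred=-0.5579  r=0.3979  x^+=-0.4556  v^+=1.1061  a^+=0.7538
step 4: x_pred=0.5693  r=1.2007  x^+=0.8779  v^+=1.8505  a^+=1.0081
step 5: x_pred=2.5233  r=2.1967  x^+=3.0878  v^+=2.9379  a^+=1.4735
step 6: x_pred=5.6653  r=-8.2453  x^+=3.5463  v^+=2.7469  a^+=-0.2732
step 7: x_pred=5.5042  r=-11.3042  x^+=2.5990  v^+=0.7880  a^+=-2.6678

x_post = 2.5990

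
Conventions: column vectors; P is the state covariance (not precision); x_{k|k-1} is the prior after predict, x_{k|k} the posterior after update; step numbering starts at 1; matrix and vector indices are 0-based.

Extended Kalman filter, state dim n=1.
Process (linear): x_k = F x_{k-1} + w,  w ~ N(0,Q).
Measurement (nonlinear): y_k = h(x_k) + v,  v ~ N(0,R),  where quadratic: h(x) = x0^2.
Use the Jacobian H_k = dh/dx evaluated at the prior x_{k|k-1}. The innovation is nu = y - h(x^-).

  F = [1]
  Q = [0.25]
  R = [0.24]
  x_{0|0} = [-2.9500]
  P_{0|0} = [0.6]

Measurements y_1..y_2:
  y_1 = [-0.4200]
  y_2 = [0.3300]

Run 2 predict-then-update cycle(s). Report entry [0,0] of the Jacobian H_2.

H_jac[0,0] = -2.8325

step 1: x^-=[-2.9500]  P^-=[0.8500]  H_jac=[-5.9000]  S=[29.8285]  K=[-0.1681]  nu=[-9.1225]  x^+=[-1.4163]  P^+=[0.0068]
step 2: x^-=[-1.4163]  P^-=[0.2568]  H_jac=[-2.8325]  S=[2.3006]  K=[-0.3162]  nu=[-1.6758]  x^+=[-0.8863]  P^+=[0.0268]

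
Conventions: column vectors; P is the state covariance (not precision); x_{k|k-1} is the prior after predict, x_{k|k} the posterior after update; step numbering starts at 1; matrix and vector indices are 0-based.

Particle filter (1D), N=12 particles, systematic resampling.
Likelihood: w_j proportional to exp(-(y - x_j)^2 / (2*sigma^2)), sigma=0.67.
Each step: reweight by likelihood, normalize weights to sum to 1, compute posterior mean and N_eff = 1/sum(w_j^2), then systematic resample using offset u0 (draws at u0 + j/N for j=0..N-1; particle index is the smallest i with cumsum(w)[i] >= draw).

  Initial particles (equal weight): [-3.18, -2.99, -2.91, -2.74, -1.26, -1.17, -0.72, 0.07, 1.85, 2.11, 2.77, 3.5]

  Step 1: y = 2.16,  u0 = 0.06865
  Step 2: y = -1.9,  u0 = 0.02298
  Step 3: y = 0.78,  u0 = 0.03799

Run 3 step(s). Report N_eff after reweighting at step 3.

N_eff = 11.7546

step 1: w=[0.0000, 0.0000, 0.0000, 0.0000, 0.0000, 0.0000, 0.0000, 0.0029, 0.3328, 0.3694, 0.2447, 0.0501]  mean=2.2487  Neff=3.2294  idx=[8, 8, 8, 8, 9, 9, 9, 9, 10, 10, 10, 11]
step 2: w=[0.2261, 0.2261, 0.2261, 0.2261, 0.0239, 0.0239, 0.0239, 0.0239, 0.0000, 0.0000, 0.0000, 0.0000]  mean=1.8750  Neff=4.8373  idx=[0, 0, 0, 1, 1, 1, 2, 2, 3, 3, 3, 5]
step 3: w=[0.0870, 0.0870, 0.0870, 0.0870, 0.0870, 0.0870, 0.0870, 0.0870, 0.0870, 0.0870, 0.0870, 0.0434]  mean=1.8613  Neff=11.7546  idx=[0, 1, 2, 3, 4, 5, 6, 7, 8, 9, 10, 10]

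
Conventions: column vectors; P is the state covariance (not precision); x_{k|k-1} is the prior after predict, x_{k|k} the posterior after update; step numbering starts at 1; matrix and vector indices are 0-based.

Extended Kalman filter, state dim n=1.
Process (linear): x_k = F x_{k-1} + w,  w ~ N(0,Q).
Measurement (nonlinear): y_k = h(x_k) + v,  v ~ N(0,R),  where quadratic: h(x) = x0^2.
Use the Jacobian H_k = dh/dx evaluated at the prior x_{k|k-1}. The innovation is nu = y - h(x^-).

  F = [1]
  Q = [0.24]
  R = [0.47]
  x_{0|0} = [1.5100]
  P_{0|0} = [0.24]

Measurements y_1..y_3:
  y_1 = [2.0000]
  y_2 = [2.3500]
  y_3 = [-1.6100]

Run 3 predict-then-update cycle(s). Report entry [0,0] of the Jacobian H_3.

step 1: x^-=[1.5100]  P^-=[0.4800]  H_jac=[3.0200]  S=[4.8478]  K=[0.2990]  nu=[-0.2801]  x^+=[1.4262]  P^+=[0.0465]
step 2: x^-=[1.4262]  P^-=[0.2865]  H_jac=[2.8525]  S=[2.8015]  K=[0.2918]  nu=[0.3158]  x^+=[1.5184]  P^+=[0.0481]
step 3: x^-=[1.5184]  P^-=[0.2881]  H_jac=[3.0368]  S=[3.1266]  K=[0.2798]  nu=[-3.9155]  x^+=[0.4228]  P^+=[0.0433]

H_jac[0,0] = 3.0368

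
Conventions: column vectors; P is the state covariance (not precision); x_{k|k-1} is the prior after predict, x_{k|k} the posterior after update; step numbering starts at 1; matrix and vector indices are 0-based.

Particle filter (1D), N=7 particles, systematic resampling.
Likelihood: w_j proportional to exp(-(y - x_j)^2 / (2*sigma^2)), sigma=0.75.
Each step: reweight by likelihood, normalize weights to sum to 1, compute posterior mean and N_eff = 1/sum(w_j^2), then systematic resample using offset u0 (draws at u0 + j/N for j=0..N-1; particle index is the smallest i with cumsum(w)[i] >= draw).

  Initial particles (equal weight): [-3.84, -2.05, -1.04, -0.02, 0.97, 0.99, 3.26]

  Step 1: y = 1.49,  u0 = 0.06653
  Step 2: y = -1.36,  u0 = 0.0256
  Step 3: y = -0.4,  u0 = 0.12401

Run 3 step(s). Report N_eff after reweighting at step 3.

step 1: w=[0.0000, 0.0000, 0.0019, 0.0739, 0.4408, 0.4488, 0.0346]  mean=0.9813  Neff=2.4850  idx=[3, 4, 4, 4, 5, 5, 5]
step 2: w=[0.8144, 0.0322, 0.0322, 0.0322, 0.0297, 0.0297, 0.0297]  mean=0.1656  Neff=1.4949  idx=[0, 0, 0, 0, 0, 0, 3]
step 3: w=[0.1609, 0.1609, 0.1609, 0.1609, 0.1609, 0.1609, 0.0345]  mean=0.0142  Neff=6.3875  idx=[0, 1, 2, 3, 4, 5, 6]

N_eff = 6.3875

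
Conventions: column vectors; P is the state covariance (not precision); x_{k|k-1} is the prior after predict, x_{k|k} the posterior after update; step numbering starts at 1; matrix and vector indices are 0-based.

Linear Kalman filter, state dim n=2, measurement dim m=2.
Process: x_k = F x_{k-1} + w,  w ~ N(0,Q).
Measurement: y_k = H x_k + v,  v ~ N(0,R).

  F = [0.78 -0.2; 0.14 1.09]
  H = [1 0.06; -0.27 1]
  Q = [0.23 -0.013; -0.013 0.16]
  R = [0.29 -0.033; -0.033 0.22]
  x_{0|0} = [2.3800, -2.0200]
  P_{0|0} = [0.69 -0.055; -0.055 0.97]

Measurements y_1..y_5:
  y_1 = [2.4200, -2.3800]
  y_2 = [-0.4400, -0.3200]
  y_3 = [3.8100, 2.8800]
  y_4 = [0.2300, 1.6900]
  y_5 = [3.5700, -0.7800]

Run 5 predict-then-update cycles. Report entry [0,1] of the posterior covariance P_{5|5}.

step 1: x^-=[2.2604, -1.8686]  P^-=[0.7058 -0.1943; -0.1943 1.3092]  S=[0.9771 -0.3362; -0.3362 1.6856]  K=[0.6783 -0.0931; 0.1712 0.8420]  nu=[0.2717, 0.0989]  x^+=[2.4355, -1.7388]  P^+=[0.1991 0.0109; 0.0109 0.1825]
step 2: x^-=[2.2475, -1.5543]  P^-=[0.3550 -0.0221; -0.0221 0.3841]  S=[0.6438 -0.1275; -0.1275 0.6419]  K=[0.5341 -0.0776; 0.1269 0.6329]  nu=[-2.5942, 1.8411]  x^+=[0.7191, -0.7183]  P^+=[0.1570 0.0077; 0.0077 0.1371]
step 3: x^-=[0.7045, -0.6823]  P^-=[0.3286 -0.0194; -0.0194 0.3283]  S=[0.6174 -0.1211; -0.1211 0.5828]  K=[0.5149 -0.0786; 0.1175 0.5968]  nu=[3.1464, 3.7525]  x^+=[2.0298, 1.9271]  P^+=[0.1515 0.0066; 0.0066 0.1292]
step 4: x^-=[1.1978, 2.3847]  P^-=[0.3253 -0.0192; -0.0192 0.3185]  S=[0.6141 -0.1206; -0.1206 0.5726]  K=[0.5123 -0.0790; 0.1157 0.5897]  nu=[-1.1109, -0.3713]  x^+=[0.6581, 2.0372]  P^+=[0.1508 0.0064; 0.0064 0.1276]
step 5: x^-=[0.1058, 2.3127]  P^-=[0.3248 -0.0191; -0.0191 0.3166]  S=[0.6137 -0.1205; -0.1205 0.5706]  K=[0.5119 -0.0791; 0.1153 0.5882]  nu=[3.3254, -3.0642]  x^+=[2.0505, 0.8939]  P^+=[0.1507 0.0064; 0.0064 0.1273]

P_post[0,1] = 0.0064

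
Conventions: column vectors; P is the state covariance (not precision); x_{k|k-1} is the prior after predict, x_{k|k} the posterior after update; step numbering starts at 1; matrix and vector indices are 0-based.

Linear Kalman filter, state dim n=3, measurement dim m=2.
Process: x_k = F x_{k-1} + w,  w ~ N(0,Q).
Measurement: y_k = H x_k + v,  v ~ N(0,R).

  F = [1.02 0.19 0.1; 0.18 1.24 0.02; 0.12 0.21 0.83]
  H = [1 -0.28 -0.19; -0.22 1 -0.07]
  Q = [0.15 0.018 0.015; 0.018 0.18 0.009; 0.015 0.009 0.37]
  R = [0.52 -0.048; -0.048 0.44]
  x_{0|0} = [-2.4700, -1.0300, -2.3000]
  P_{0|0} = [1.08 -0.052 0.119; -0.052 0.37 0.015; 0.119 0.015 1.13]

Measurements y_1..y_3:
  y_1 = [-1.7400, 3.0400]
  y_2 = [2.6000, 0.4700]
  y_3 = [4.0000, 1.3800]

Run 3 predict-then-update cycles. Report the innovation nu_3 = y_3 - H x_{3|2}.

step 1: x^-=[-2.9451, -1.7678, -2.4217]  P^-=[1.3030 0.2447 0.3483; 0.2447 0.7627 0.1713; 0.3483 0.1713 1.2066]  S=[1.6752 -0.3115; -0.3115 1.1508]  K=[0.7231 0.1380; 0.1176 0.6374; 0.0464 0.0214]  nu=[0.2500, 3.9904]  x^+=[-2.2136, 0.8052, -2.3246]  P^+=[0.4674 0.1495 0.2955; 0.1495 0.3187 0.1564; 0.2955 0.1564 1.2031]
step 2: x^-=[-2.3374, 0.5535, -2.0260]  P^-=[0.7840 0.4069 0.5019; 0.4069 0.7622 0.3565; 0.5019 0.3565 1.3405]  S=[1.0315 -0.0590; -0.0590 1.0333]  K=[0.5700 0.2254; 0.1583 0.6360; 0.1518 0.1560]  nu=[4.7074, -0.7395]  x^+=[0.1794, 0.8282, -1.4267]  P^+=[0.4115 0.1892 0.3836; 0.1892 0.3304 0.2363; 0.3836 0.2363 1.2944]
step 3: x^-=[0.1977, 1.0308, -0.9887]  P^-=[0.7635 0.4647 0.6024; 0.4647 0.8008 0.4632; 0.6024 0.4632 1.4506]  S=[0.9588 -0.0235; -0.0235 1.0341]  K=[0.5476 0.2586; 0.1749 0.6481; 0.2111 0.2263]  nu=[3.9031, 0.3235]  x^+=[2.4186, 1.9231, -0.0915]  P^+=[0.4135 0.2089 0.4352; 0.2089 0.3424 0.2802; 0.4352 0.2802 1.3571]

innov = [3.9031, 0.3235]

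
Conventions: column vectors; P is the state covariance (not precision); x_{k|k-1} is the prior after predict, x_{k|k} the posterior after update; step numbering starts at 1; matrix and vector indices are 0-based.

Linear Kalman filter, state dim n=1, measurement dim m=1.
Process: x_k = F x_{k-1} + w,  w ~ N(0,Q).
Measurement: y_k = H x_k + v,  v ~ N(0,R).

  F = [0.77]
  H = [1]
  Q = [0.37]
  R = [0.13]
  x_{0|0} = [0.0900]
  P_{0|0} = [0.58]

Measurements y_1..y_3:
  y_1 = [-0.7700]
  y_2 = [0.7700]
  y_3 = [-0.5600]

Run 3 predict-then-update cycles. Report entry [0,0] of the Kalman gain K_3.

step 1: x^-=[0.0693]  P^-=[0.7139]  S=[0.8439]  K=[0.8460]  nu=[-0.8393]  x^+=[-0.6407]  P^+=[0.1100]
step 2: x^-=[-0.4933]  P^-=[0.4352]  S=[0.5652]  K=[0.7700]  nu=[1.2633]  x^+=[0.4794]  P^+=[0.1001]
step 3: x^-=[0.3692]  P^-=[0.4293]  S=[0.5593]  K=[0.7676]  nu=[-0.9292]  x^+=[-0.3441]  P^+=[0.0998]

K[0,0] = 0.7676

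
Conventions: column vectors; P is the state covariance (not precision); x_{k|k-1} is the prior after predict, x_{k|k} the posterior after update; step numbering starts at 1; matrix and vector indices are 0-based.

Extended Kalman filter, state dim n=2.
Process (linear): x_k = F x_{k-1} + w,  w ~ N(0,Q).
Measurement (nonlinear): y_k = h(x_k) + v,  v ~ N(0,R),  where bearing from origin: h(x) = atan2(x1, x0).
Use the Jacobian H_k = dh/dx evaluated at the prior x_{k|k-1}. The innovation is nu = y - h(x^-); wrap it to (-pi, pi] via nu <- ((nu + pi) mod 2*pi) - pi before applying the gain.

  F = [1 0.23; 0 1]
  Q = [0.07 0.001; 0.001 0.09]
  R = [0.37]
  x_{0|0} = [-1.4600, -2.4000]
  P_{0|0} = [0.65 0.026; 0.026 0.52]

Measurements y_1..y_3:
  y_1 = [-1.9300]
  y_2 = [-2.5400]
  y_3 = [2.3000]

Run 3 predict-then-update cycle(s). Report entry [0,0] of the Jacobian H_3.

step 1: x^-=[-2.0120, -2.4000]  P^-=[0.7595 0.1466; 0.1466 0.6100]  H_jac=[0.2447 -0.2051]  S=[0.4264]  K=[0.3653; -0.2093]  nu=[0.3385]  x^+=[-1.8884, -2.4709]  P^+=[0.7026 0.1792; 0.1792 0.5913]
step 2: x^-=[-2.4567, -2.4709]  P^-=[0.8863 0.3162; 0.3162 0.6813]  H_jac=[0.2035 -0.2024]  S=[0.4086]  K=[0.2849; -0.1799]  nu=[-0.1867]  x^+=[-2.5098, -2.4373]  P^+=[0.8531 0.3372; 0.3372 0.6681]
step 3: x^-=[-3.0704, -2.4373]  P^-=[1.1136 0.4918; 0.4918 0.7581]  H_jac=[0.1586 -0.1998]  S=[0.3971]  K=[0.1973; -0.1850]  nu=[-1.5125]  x^+=[-3.3688, -2.1574]  P^+=[1.0981 0.5063; 0.5063 0.7445]

H_jac[0,0] = 0.1586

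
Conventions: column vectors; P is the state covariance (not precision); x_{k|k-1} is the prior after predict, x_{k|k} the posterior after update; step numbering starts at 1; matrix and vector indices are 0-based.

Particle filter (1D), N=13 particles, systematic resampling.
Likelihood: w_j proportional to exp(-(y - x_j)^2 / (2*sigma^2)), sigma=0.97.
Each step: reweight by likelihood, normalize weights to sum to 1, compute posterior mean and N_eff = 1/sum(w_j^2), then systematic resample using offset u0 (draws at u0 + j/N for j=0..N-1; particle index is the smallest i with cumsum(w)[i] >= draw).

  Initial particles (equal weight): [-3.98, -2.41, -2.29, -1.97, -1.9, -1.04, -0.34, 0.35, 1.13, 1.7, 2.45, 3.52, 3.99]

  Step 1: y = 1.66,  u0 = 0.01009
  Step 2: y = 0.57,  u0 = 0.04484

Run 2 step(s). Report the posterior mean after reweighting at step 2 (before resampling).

post_mean = 1.1374

step 1: w=[0.0000, 0.0000, 0.0001, 0.0003, 0.0004, 0.0062, 0.0358, 0.1204, 0.2581, 0.2994, 0.2151, 0.0477, 0.0167]  mean=1.5840  Neff=4.5284  idx=[6, 7, 8, 8, 8, 8, 9, 9, 9, 9, 10, 10, 10]
step 2: w=[0.0860, 0.1301, 0.1130, 0.1130, 0.1130, 0.1130, 0.0677, 0.0677, 0.0677, 0.0677, 0.0204, 0.0204, 0.0204]  mean=1.1374  Neff=10.5316  idx=[0, 1, 1, 2, 3, 3, 4, 5, 5, 7, 8, 9, 11]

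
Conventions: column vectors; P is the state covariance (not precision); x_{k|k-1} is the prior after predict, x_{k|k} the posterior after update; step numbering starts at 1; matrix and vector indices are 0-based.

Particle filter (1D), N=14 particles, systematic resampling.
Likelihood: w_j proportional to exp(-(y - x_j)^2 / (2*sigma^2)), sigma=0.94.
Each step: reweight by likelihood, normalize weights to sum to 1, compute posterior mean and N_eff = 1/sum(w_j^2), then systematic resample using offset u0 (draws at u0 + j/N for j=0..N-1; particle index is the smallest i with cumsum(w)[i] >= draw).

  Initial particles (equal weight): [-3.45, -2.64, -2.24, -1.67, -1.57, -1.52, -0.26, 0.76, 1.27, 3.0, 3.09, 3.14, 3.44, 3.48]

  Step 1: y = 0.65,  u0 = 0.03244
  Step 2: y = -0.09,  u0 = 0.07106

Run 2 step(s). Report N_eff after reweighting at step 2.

N_eff = 11.1736

step 1: w=[0.0000, 0.0008, 0.0032, 0.0173, 0.0224, 0.0254, 0.2280, 0.3619, 0.2931, 0.0160, 0.0125, 0.0109, 0.0045, 0.0039]  mean=0.6259  Neff=3.6916  idx=[4, 6, 6, 6, 7, 7, 7, 7, 7, 8, 8, 8, 8, 9]
step 2: w=[0.0363, 0.1234, 0.1234, 0.1234, 0.0833, 0.0833, 0.0833, 0.0833, 0.0833, 0.0440, 0.0440, 0.0440, 0.0440, 0.0006]  mean=0.3889  Neff=11.1736  idx=[1, 1, 2, 3, 3, 4, 5, 5, 6, 7, 8, 9, 11, 13]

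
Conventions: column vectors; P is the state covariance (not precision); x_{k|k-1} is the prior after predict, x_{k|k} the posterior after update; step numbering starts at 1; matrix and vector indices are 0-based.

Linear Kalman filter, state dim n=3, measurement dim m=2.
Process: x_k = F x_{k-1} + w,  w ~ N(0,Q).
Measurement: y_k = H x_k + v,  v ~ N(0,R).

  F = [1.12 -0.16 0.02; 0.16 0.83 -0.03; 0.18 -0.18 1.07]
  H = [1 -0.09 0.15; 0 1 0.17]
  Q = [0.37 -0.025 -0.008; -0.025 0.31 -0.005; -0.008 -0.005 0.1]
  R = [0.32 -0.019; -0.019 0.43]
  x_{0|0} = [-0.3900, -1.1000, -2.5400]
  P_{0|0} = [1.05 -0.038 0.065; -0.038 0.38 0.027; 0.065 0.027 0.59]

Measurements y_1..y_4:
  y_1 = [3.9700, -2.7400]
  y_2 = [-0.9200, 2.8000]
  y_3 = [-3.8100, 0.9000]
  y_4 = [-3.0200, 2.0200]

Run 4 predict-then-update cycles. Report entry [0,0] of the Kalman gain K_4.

step 1: x^-=[-0.3116, -0.8992, -2.5900]  P^-=[1.7134 0.0766 0.3094; 0.0766 0.5871 -0.0202; 0.3094 -0.0202 0.8389]  S=[2.1367 0.0760; 0.0760 1.0345]  K=[0.8181 0.0648; -0.0104 0.5650; 0.2009 0.1036]  nu=[4.5892, -1.4005]  x^+=[3.3522, -1.7382, -1.8133]  P^+=[0.2709 0.0218 -0.0561; 0.0218 0.2576 -0.0848; -0.0561 -0.0848 0.7384]
step 2: x^-=[3.9963, -0.8520, -1.0239]  P^-=[0.7070 0.0085 0.0122; 0.0085 0.5056 -0.1418; 0.0122 -0.1418 0.9722]  S=[1.0589 -0.0482; -0.0482 0.9155]  K=[0.6708 0.0469; -0.0311 0.5243; 0.1629 0.0342]  nu=[-4.8394, 3.8260]  x^+=[0.9296, 1.3047, -1.6813]  P^+=[0.2315 0.0250 -0.1035; 0.0250 0.2513 -0.1488; -0.1035 -0.1488 0.9436]
step 3: x^-=[0.7988, 1.2821, -1.8665]  P^-=[0.6546 0.0051 -0.0380; 0.0051 0.5050 -0.2133; -0.0380 -0.2133 1.2118]  S=[0.9994 -0.0636; -0.0636 0.8975]  K=[0.6517 0.0447; -0.0393 0.5195; 0.1633 0.0035]  nu=[-4.2134, -0.0648]  x^+=[-1.9499, 1.4140, -2.5546]  P^+=[0.2321 0.0313 -0.1439; 0.0313 0.2586 -0.2031; -0.1439 -0.2031 1.1852]
step 4: x^-=[-2.4612, 0.9383, -3.3390]  P^-=[0.6519 0.0099 -0.0731; 0.0099 0.5150 -0.2765; -0.0731 -0.2765 1.4936]  S=[0.9934 -0.0671; -0.0671 0.8941]  K=[0.6473 0.0457; -0.0434 0.5201; 0.1762 -0.0121]  nu=[0.0265, 1.6494]  x^+=[-2.3687, 1.7950, -3.3542]  P^+=[0.2377 0.0389 -0.1859; 0.0389 0.2682 -0.2571; -0.1859 -0.2571 1.4624]

K[0,0] = 0.6473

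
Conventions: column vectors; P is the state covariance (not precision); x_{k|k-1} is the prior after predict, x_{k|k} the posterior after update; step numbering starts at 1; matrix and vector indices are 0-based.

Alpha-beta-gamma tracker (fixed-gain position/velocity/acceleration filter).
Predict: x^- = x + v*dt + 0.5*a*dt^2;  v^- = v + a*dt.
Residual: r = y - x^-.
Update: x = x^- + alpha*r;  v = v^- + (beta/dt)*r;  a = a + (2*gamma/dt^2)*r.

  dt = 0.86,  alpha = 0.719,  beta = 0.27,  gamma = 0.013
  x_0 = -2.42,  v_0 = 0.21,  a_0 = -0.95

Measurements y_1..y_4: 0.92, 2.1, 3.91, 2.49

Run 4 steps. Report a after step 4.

a_post = -0.7074

step 1: x_pred=-2.5907  r=3.5107  x^+=-0.0665  v^+=0.4952  a^+=-0.8266
step 2: x_pred=0.0537  r=2.0463  x^+=1.5250  v^+=0.4268  a^+=-0.7546
step 3: x_pred=1.6130  r=2.2970  x^+=3.2645  v^+=0.4990  a^+=-0.6739
step 4: x_pred=3.4444  r=-0.9544  x^+=2.7582  v^+=-0.3802  a^+=-0.7074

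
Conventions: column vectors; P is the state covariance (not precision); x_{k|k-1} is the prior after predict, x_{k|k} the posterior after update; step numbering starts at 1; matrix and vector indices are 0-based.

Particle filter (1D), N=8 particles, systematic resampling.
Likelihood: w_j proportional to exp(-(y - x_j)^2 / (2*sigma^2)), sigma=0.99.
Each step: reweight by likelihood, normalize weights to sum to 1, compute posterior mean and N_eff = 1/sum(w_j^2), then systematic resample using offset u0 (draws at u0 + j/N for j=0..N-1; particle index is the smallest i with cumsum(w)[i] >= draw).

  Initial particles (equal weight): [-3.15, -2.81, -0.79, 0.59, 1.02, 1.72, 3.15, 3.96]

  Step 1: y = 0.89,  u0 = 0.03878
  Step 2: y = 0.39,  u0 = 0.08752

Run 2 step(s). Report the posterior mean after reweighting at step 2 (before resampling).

post_mean = 0.8162

step 1: w=[0.0001, 0.0003, 0.0798, 0.3216, 0.3338, 0.2369, 0.0249, 0.0027]  mean=0.9627  Neff=3.5983  idx=[2, 3, 3, 4, 4, 4, 5, 5]
step 2: w=[0.0860, 0.1715, 0.1715, 0.1430, 0.1430, 0.1430, 0.0710, 0.0710]  mean=0.8162  Neff=7.2650  idx=[1, 1, 2, 3, 4, 4, 5, 7]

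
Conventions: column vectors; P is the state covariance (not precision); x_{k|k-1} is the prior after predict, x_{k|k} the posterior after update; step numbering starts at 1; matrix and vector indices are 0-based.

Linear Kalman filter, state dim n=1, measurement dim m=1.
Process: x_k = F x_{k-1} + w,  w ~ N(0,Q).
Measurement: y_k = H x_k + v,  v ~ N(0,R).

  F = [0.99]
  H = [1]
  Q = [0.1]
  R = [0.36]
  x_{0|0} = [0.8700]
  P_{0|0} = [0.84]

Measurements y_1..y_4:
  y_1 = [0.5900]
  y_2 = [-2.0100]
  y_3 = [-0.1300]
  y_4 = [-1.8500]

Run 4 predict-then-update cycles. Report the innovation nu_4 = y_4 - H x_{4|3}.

innov = [-1.4254]

step 1: x^-=[0.8613]  P^-=[0.9233]  S=[1.2833]  K=[0.7195]  nu=[-0.2713]  x^+=[0.6661]  P^+=[0.2590]
step 2: x^-=[0.6594]  P^-=[0.3539]  S=[0.7139]  K=[0.4957]  nu=[-2.6694]  x^+=[-0.6638]  P^+=[0.1785]
step 3: x^-=[-0.6571]  P^-=[0.2749]  S=[0.6349]  K=[0.4330]  nu=[0.5271]  x^+=[-0.4289]  P^+=[0.1559]
step 4: x^-=[-0.4246]  P^-=[0.2528]  S=[0.6128]  K=[0.4125]  nu=[-1.4254]  x^+=[-1.0126]  P^+=[0.1485]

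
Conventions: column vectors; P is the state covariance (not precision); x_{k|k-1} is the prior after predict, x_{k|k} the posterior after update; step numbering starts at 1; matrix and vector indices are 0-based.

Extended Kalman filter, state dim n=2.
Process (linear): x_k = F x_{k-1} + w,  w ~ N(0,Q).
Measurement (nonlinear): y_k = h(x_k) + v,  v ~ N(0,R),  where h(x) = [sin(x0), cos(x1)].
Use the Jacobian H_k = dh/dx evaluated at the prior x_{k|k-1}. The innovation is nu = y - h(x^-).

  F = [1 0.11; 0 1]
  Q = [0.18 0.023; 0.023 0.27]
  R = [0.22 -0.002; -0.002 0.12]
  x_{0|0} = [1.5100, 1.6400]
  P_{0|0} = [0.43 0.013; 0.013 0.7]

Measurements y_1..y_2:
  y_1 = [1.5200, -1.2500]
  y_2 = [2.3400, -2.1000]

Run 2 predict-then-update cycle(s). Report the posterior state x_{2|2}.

x_post = [0.8210, 3.6652]

step 1: x^-=[1.6904, 1.6400]  P^-=[0.6213 0.1130; 0.1130 0.9700]  H_jac=[-0.1193 0.0000; 0.0000 -0.9976]  S=[0.2288 0.0115; 0.0115 1.0854]  K=[-0.3189 -0.1005; -0.0143 -0.8914]  nu=[0.5271, -1.1809]  x^+=[1.6410, 2.6851]  P^+=[0.5864 0.0114; 0.0114 0.1072]
step 2: x^-=[1.9363, 2.6851]  P^-=[0.7702 0.0462; 0.0462 0.3772]  H_jac=[-0.3574 0.0000; 0.0000 -0.4408]  S=[0.3184 0.0053; 0.0053 0.1933]  K=[-0.8632 -0.0818; -0.0376 -0.8592]  nu=[1.4061, -1.2024]  x^+=[0.8210, 3.6652]  P^+=[0.5309 0.0184; 0.0184 0.2337]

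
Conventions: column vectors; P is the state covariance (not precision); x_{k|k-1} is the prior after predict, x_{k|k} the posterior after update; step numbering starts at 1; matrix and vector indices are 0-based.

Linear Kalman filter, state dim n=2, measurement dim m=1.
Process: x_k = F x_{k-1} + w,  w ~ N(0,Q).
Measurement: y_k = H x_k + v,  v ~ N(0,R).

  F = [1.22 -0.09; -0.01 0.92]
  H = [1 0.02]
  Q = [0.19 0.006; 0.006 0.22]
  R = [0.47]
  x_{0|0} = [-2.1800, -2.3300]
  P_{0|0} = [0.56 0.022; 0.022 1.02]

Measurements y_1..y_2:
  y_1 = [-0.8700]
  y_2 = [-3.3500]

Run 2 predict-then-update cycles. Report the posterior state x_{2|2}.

step 1: x^-=[-2.4499, -2.1218]  P^-=[1.0269 -0.0606; -0.0606 1.0830]  S=[1.4949]  K=[0.6861; -0.0260]  nu=[1.6223]  x^+=[-1.3368, -2.1640]  P^+=[0.3232 -0.0339; -0.0339 1.0820]
step 2: x^-=[-1.4361, -1.9775]  P^-=[0.6872 -0.1256; -0.1256 1.1364]  S=[1.1526]  K=[0.5940; -0.0892]  nu=[-1.8744]  x^+=[-2.5495, -1.8103]  P^+=[0.2805 -0.0645; -0.0645 1.1273]

x_post = [-2.5495, -1.8103]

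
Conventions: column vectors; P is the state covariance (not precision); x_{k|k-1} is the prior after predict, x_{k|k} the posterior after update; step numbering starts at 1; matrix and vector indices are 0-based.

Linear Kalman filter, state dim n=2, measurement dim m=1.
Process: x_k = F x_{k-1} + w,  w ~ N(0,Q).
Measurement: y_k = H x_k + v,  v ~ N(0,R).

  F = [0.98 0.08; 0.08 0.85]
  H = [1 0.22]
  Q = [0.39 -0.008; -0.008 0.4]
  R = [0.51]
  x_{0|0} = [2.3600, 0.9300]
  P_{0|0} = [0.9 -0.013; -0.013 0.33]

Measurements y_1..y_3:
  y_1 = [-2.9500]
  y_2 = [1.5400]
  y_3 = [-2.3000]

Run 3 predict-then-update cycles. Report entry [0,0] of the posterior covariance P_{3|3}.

step 1: x^-=[2.3872, 0.9793]  P^-=[1.2544 0.0741; 0.0741 0.6424]  S=[1.8281]  K=[0.6951; 0.1178]  nu=[-5.5526]  x^+=[-1.4725, 0.3250]  P^+=[0.3711 -0.0757; -0.0757 0.6170]
step 2: x^-=[-1.4170, 0.1585]  P^-=[0.7385 -0.0004; -0.0004 0.8379]  S=[1.2889]  K=[0.5729; 0.1427]  nu=[2.9221]  x^+=[0.2572, 0.5754]  P^+=[0.3155 -0.1058; -0.1058 0.8117]
step 3: x^-=[0.2980, 0.5096]  P^-=[0.6816 -0.0169; -0.0169 0.9741]  S=[1.2313]  K=[0.5505; 0.1603]  nu=[-2.7102]  x^+=[-1.1940, 0.0751]  P^+=[0.3084 -0.1256; -0.1256 0.9424]

P_post[0,0] = 0.3084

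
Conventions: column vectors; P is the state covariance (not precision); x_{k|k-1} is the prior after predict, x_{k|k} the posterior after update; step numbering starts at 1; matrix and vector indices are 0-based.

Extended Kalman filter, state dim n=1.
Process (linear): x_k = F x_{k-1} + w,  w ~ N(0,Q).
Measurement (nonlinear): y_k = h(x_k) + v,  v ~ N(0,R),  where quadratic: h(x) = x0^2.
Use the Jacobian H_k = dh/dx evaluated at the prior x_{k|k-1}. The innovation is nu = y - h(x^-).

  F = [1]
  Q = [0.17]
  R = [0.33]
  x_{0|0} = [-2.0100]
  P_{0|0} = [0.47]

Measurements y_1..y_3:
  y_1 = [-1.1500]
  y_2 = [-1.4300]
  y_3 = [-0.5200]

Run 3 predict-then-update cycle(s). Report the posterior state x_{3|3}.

x_post = [-0.0012]

step 1: x^-=[-2.0100]  P^-=[0.6400]  H_jac=[-4.0200]  S=[10.6727]  K=[-0.2411]  nu=[-5.1901]  x^+=[-0.7589]  P^+=[0.0198]
step 2: x^-=[-0.7589]  P^-=[0.1898]  H_jac=[-1.5177]  S=[0.7672]  K=[-0.3755]  nu=[-2.0059]  x^+=[-0.0057]  P^+=[0.0816]
step 3: x^-=[-0.0057]  P^-=[0.2516]  H_jac=[-0.0114]  S=[0.3300]  K=[-0.0087]  nu=[-0.5200]  x^+=[-0.0012]  P^+=[0.2516]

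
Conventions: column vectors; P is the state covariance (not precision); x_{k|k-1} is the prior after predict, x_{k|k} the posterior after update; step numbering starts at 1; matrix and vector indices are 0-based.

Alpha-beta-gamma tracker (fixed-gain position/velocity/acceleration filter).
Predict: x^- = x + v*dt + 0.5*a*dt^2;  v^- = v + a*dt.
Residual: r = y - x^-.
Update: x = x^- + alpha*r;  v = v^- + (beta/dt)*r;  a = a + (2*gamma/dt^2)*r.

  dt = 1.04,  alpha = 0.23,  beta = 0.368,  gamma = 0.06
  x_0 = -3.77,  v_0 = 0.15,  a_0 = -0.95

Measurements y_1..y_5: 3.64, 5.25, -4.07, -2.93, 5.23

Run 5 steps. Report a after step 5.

a_post = -0.6428

step 1: x_pred=-4.1278  r=7.7678  x^+=-2.3412  v^+=1.9106  a^+=-0.0882
step 2: x_pred=-0.4019  r=5.6519  x^+=0.8981  v^+=3.8188  a^+=0.5389
step 3: x_pred=5.1610  r=-9.2310  x^+=3.0379  v^+=1.1128  a^+=-0.4853
step 4: x_pred=3.9328  r=-6.8628  x^+=2.3543  v^+=-1.8202  a^+=-1.2467
step 5: x_pred=-0.2129  r=5.4429  x^+=1.0389  v^+=-1.1908  a^+=-0.6428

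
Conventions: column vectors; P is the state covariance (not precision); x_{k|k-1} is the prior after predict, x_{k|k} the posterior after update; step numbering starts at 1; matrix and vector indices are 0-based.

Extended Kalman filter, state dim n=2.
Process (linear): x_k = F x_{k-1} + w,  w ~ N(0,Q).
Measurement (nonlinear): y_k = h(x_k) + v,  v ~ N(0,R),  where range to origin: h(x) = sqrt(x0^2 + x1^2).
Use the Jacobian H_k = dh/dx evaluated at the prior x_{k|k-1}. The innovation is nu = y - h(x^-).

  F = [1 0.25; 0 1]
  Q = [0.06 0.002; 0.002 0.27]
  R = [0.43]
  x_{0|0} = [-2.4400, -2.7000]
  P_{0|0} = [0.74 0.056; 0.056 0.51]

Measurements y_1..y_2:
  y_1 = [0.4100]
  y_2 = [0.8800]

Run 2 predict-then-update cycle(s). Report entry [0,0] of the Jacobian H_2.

step 1: x^-=[-3.1150, -2.7000]  P^-=[0.8599 0.1855; 0.1855 0.7800]  H_jac=[-0.7556 -0.6550]  S=[1.4392]  K=[-0.5359; -0.4524]  nu=[-3.7123]  x^+=[-1.1256, -1.0207]  P^+=[0.4466 -0.1634; -0.1634 0.4855]
step 2: x^-=[-1.3808, -1.0207]  P^-=[0.4552 -0.0400; -0.0400 0.7555]  H_jac=[-0.8041 -0.5944]  S=[0.9531]  K=[-0.3591; -0.4374]  nu=[-0.8371]  x^+=[-1.0802, -0.6545]  P^+=[0.3323 -0.1897; -0.1897 0.5731]

H_jac[0,0] = -0.8041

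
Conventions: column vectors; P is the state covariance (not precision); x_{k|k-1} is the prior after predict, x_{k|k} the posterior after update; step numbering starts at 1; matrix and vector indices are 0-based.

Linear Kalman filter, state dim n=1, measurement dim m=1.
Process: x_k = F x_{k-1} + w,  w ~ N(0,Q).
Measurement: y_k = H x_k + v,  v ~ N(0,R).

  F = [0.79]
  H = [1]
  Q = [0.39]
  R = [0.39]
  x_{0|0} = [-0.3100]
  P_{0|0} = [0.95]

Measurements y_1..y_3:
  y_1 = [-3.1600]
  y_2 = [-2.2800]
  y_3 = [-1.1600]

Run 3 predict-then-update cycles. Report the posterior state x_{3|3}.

step 1: x^-=[-0.2449]  P^-=[0.9829]  S=[1.3729]  K=[0.7159]  nu=[-2.9151]  x^+=[-2.3319]  P^+=[0.2792]
step 2: x^-=[-1.8422]  P^-=[0.5643]  S=[0.9543]  K=[0.5913]  nu=[-0.4378]  x^+=[-2.1011]  P^+=[0.2306]
step 3: x^-=[-1.6598]  P^-=[0.5339]  S=[0.9239]  K=[0.5779]  nu=[0.4998]  x^+=[-1.3710]  P^+=[0.2254]

x_post = [-1.3710]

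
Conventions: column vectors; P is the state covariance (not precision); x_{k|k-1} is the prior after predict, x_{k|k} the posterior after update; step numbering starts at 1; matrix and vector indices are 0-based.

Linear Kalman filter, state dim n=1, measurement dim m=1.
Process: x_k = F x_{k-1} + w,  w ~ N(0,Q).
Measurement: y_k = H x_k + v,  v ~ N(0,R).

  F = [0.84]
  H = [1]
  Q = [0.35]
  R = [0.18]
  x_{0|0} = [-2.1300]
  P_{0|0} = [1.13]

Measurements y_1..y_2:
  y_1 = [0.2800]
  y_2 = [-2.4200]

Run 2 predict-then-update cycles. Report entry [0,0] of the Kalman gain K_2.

step 1: x^-=[-1.7892]  P^-=[1.1473]  S=[1.3273]  K=[0.8644]  nu=[2.0692]  x^+=[-0.0006]  P^+=[0.1556]
step 2: x^-=[-0.0005]  P^-=[0.4598]  S=[0.6398]  K=[0.7187]  nu=[-2.4195]  x^+=[-1.7393]  P^+=[0.1294]

K[0,0] = 0.7187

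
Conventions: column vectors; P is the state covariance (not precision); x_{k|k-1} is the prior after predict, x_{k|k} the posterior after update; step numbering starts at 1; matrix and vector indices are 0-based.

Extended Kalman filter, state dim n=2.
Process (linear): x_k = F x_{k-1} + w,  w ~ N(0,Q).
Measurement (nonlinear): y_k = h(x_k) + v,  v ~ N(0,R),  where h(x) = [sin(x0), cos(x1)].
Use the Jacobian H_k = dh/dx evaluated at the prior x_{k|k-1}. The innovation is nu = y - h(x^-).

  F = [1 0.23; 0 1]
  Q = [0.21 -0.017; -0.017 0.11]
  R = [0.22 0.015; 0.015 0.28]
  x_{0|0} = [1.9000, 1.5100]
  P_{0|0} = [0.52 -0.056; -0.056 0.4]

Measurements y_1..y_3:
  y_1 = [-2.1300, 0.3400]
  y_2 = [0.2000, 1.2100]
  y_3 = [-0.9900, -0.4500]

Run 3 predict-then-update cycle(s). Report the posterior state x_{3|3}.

x_post = [5.5544, 1.3487]

step 1: x^-=[2.2473, 1.5100]  P^-=[0.7254 0.0190; 0.0190 0.5100]  H_jac=[-0.6261 0.0000; 0.0000 -0.9982]  S=[0.5043 0.0269; 0.0269 0.7881]  K=[-0.9009 0.0067; 0.0109 -0.6463]  nu=[-2.9098, 0.2792]  x^+=[4.8704, 1.2980]  P^+=[0.3164 0.0117; 0.0117 0.1811]
step 2: x^-=[5.1690, 1.2980]  P^-=[0.5414 0.0363; 0.0363 0.2911]  H_jac=[0.4409 0.0000; 0.0000 -0.9630]  S=[0.3252 -0.0004; -0.0004 0.5500]  K=[0.7338 -0.0630; 0.0486 -0.5097]  nu=[1.0976, 0.9405]  x^+=[5.9150, 0.8719]  P^+=[0.3640 0.0069; 0.0069 0.1474]
step 3: x^-=[6.1156, 0.8719]  P^-=[0.5850 0.0238; 0.0238 0.2574]  H_jac=[0.9860 0.0000; 0.0000 -0.7655]  S=[0.7887 -0.0030; -0.0030 0.4309]  K=[0.7312 -0.0373; 0.0280 -0.4572]  nu=[-0.8232, -1.0934]  x^+=[5.5544, 1.3487]  P^+=[0.1626 -0.0007; -0.0007 0.1667]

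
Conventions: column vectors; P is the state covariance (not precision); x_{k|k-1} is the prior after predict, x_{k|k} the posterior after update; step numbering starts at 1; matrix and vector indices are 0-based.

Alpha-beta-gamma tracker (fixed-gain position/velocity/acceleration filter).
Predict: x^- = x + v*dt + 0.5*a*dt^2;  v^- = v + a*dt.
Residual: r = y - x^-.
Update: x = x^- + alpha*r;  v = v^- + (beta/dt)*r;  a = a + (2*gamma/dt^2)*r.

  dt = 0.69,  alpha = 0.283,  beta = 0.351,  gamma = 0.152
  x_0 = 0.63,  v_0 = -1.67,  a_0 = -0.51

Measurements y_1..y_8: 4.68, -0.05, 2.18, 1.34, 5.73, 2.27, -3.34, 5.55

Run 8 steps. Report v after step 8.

step 1: x_pred=-0.6437  r=5.3237  x^+=0.8629  v^+=0.6862  a^+=2.8893
step 2: x_pred=2.0242  r=-2.0742  x^+=1.4372  v^+=1.6247  a^+=1.5649
step 3: x_pred=2.9308  r=-0.7508  x^+=2.7183  v^+=2.3226  a^+=1.0855
step 4: x_pred=4.5793  r=-3.2393  x^+=3.6626  v^+=1.4237  a^+=-0.9829
step 5: x_pred=4.4110  r=1.3190  x^+=4.7843  v^+=1.4165  a^+=-0.1406
step 6: x_pred=5.7282  r=-3.4582  x^+=4.7495  v^+=-0.4397  a^+=-2.3488
step 7: x_pred=3.8870  r=-7.2270  x^+=1.8418  v^+=-5.7367  a^+=-6.9634
step 8: x_pred=-3.7742  r=9.3242  x^+=-1.1354  v^+=-5.7982  a^+=-1.0097

v_post = -5.7982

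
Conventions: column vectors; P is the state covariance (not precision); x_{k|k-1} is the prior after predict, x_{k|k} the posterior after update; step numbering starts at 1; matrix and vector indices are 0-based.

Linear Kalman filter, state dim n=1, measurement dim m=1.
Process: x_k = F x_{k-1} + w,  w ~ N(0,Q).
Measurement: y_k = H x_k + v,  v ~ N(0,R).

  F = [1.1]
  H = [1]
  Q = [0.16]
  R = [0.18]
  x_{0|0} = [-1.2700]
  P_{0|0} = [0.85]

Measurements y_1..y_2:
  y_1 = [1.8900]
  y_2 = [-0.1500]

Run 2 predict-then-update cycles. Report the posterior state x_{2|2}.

x_post = [0.4465]

step 1: x^-=[-1.3970]  P^-=[1.1885]  S=[1.3685]  K=[0.8685]  nu=[3.2870]  x^+=[1.4577]  P^+=[0.1563]
step 2: x^-=[1.6034]  P^-=[0.3492]  S=[0.5292]  K=[0.6598]  nu=[-1.7534]  x^+=[0.4465]  P^+=[0.1188]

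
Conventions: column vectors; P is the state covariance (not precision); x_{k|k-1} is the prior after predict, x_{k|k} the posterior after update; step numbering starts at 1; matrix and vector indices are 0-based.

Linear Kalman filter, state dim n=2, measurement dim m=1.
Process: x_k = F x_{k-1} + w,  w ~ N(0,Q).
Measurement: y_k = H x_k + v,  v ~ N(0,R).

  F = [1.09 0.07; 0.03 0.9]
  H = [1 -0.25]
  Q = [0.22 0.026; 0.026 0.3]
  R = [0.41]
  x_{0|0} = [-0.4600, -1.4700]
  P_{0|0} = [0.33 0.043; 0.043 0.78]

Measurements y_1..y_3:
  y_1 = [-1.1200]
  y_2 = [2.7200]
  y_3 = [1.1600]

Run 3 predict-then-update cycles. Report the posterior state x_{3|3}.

x_post = [0.8674, -0.9557]

step 1: x^-=[-0.6043, -1.3368]  P^-=[0.6225 0.1282; 0.1282 0.9344]  S=[1.0268]  K=[0.5750; -0.1027]  nu=[-0.8499]  x^+=[-1.0930, -1.2496]  P^+=[0.2830 0.1888; 0.1888 0.9236]
step 2: x^-=[-1.2788, -1.1574]  P^-=[0.5895 0.2791; 0.2791 1.0586]  S=[0.9262]  K=[0.5612; 0.0156]  nu=[3.7095]  x^+=[0.8029, -1.0996]  P^+=[0.2978 0.2710; 0.2710 1.0583]
step 3: x^-=[0.7982, -0.9656]  P^-=[0.6204 0.3688; 0.3688 1.1722]  S=[0.9193]  K=[0.5746; 0.0824]  nu=[0.1204]  x^+=[0.8674, -0.9557]  P^+=[0.3169 0.3253; 0.3253 1.1659]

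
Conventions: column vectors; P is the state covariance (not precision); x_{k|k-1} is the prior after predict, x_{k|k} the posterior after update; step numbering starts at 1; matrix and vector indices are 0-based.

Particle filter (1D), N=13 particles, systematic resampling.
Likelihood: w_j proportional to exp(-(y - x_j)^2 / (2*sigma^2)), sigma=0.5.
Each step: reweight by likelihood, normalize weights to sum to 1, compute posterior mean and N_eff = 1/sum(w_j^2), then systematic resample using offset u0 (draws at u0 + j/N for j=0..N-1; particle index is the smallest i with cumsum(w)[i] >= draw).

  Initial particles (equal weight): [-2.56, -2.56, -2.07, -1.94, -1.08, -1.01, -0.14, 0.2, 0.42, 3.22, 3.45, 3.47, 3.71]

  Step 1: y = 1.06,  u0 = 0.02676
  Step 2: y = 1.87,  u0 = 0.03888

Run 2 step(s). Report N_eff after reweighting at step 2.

step 1: w=[0.0000, 0.0000, 0.0000, 0.0000, 0.0001, 0.0003, 0.0774, 0.3142, 0.6079, 0.0001, 0.0000, 0.0000, 0.0000]  mean=0.3074  Neff=2.1089  idx=[6, 7, 7, 7, 7, 8, 8, 8, 8, 8, 8, 8, 8]
step 2: w=[0.0023, 0.0280, 0.0280, 0.0280, 0.0280, 0.1107, 0.1107, 0.1107, 0.1107, 0.1107, 0.1107, 0.1107, 0.1107]  mean=0.3940  Neff=9.8845  idx=[2, 5, 5, 6, 7, 7, 8, 9, 9, 10, 11, 11, 12]

N_eff = 9.8845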